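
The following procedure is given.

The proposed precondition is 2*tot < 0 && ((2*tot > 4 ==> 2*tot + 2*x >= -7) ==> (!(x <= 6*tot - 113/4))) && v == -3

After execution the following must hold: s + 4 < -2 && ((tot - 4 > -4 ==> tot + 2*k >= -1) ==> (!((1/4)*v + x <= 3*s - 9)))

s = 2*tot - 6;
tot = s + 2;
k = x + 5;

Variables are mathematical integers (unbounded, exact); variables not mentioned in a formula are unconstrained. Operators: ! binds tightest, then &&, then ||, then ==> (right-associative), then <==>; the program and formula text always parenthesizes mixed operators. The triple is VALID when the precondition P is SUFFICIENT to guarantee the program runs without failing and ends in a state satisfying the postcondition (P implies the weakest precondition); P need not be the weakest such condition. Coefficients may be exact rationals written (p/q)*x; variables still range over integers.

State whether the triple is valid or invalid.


Working backward. After the program, the postcondition s + 4 < -2 && ((tot - 4 > -4 ==> tot + 2*k >= -1) ==> (!((1/4)*v + x <= 3*s - 9))) must hold; in canonical form it is s < -6 && ((tot > 0 ==> 2*k + tot >= -1) ==> (!((1/4)*v + x <= 3*s - 9))).
Before k := x + 5: s < -6 && ((tot > 0 ==> tot + 2*x >= -11) ==> (!((1/4)*v + x <= 3*s - 9)))
Before tot := s + 2: s < -6 && ((s > -2 ==> s + 2*x >= -13) ==> (!((1/4)*v + x <= 3*s - 9)))
Before s := 2*tot - 6: 2*tot < 0 && ((2*tot > 4 ==> 2*tot + 2*x >= -7) ==> (!((1/4)*v + x <= 6*tot - 27)))
The weakest precondition is 2*tot < 0 && ((2*tot > 4 ==> 2*tot + 2*x >= -7) ==> (!((1/4)*v + x <= 6*tot - 27))).
Check whether 2*tot < 0 && ((2*tot > 4 ==> 2*tot + 2*x >= -7) ==> (!(x <= 6*tot - 113/4))) && v == -3 implies it.
Countermodel: at the initial state tot = -1, v = -3, x = -33, the precondition holds but the weakest precondition fails.
Answer: invalid


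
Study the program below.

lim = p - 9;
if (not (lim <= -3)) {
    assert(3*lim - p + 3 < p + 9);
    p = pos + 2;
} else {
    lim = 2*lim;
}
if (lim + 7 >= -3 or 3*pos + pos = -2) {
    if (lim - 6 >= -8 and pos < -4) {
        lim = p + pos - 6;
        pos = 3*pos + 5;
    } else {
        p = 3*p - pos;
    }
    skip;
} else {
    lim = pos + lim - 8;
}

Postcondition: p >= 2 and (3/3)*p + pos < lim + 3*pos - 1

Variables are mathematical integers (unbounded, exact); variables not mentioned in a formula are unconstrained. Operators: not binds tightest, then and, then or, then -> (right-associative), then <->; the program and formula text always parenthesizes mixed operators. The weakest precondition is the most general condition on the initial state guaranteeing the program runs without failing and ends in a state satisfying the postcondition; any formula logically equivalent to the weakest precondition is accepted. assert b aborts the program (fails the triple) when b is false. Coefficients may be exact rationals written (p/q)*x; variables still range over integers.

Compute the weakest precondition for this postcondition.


Working backward. After the program, the postcondition p >= 2 and (3/3)*p + pos < lim + 3*pos - 1 must hold; in canonical form it is p >= 2 and p < lim + 2*pos - 1.
Then branch requires ((lim >= -2 and pos < -4) -> (p >= 2 and 7*pos > -3)) and ((not (lim >= -2 and pos < -4)) -> (3*p >= pos + 2 and 3*p < lim + 3*pos - 1)); else branch requires p >= 2 and p < lim + 3*pos - 9.
Before the if: ((lim >= -10 or 4*pos = -2) -> (((lim >= -2 and pos < -4) -> (p >= 2 and 7*pos > -3)) and ((not (lim >= -2 and pos < -4)) -> (3*p >= pos + 2 and 3*p < lim + 3*pos - 1)))) and ((not (lim >= -10 or 4*pos = -2)) -> (p >= 2 and p < lim + 3*pos - 9))
Then branch requires 3*lim < 2*p + 6 and ((lim >= -10 or 4*pos = -2) -> (((lim >= -2 and pos < -4) -> (pos >= 0 and 7*pos > -3)) and ((not (lim >= -2 and pos < -4)) -> (2*pos >= -4 and lim > 7)))) and ((not (lim >= -10 or 4*pos = -2)) -> (pos >= 0 and lim + 2*pos > 11)); else branch requires ((2*lim >= -10 or 4*pos = -2) -> (((2*lim >= -2 and pos < -4) -> (p >= 2 and 7*pos > -3)) and ((not (2*lim >= -2 and pos < -4)) -> (3*p >= pos + 2 and 3*p < 2*lim + 3*pos - 1)))) and ((not (2*lim >= -10 or 4*pos = -2)) -> (p >= 2 and p < 2*lim + 3*pos - 9)).
Before the if: ((not (lim <= -3)) -> (3*lim < 2*p + 6 and ((lim >= -10 or 4*pos = -2) -> (((lim >= -2 and pos < -4) -> (pos >= 0 and 7*pos > -3)) and ((not (lim >= -2 and pos < -4)) -> (2*pos >= -4 and lim > 7)))) and ((not (lim >= -10 or 4*pos = -2)) -> (pos >= 0 and lim + 2*pos > 11)))) and (lim <= -3 -> (((2*lim >= -10 or 4*pos = -2) -> (((2*lim >= -2 and pos < -4) -> (p >= 2 and 7*pos > -3)) and ((not (2*lim >= -2 and pos < -4)) -> (3*p >= pos + 2 and 3*p < 2*lim + 3*pos - 1)))) and ((not (2*lim >= -10 or 4*pos = -2)) -> (p >= 2 and p < 2*lim + 3*pos - 9))))
Before lim := p - 9: ((not (p <= 6)) -> (p < 33 and ((p >= -1 or 4*pos = -2) -> (((p >= 7 and pos < -4) -> (pos >= 0 and 7*pos > -3)) and ((not (p >= 7 and pos < -4)) -> (2*pos >= -4 and p > 16)))) and ((not (p >= -1 or 4*pos = -2)) -> (pos >= 0 and p + 2*pos > 20)))) and (p <= 6 -> (((2*p >= 8 or 4*pos = -2) -> (((2*p >= 16 and pos < -4) -> (p >= 2 and 7*pos > -3)) and ((not (2*p >= 16 and pos < -4)) -> (3*p >= pos + 2 and p < 3*pos - 19)))) and ((not (2*p >= 8 or 4*pos = -2)) -> (p >= 2 and p + 3*pos > 27))))
Answer: WP = ((not (p <= 6)) -> (p < 33 and ((p >= -1 or 4*pos = -2) -> (((p >= 7 and pos < -4) -> (pos >= 0 and 7*pos > -3)) and ((not (p >= 7 and pos < -4)) -> (2*pos >= -4 and p > 16)))) and ((not (p >= -1 or 4*pos = -2)) -> (pos >= 0 and p + 2*pos > 20)))) and (p <= 6 -> (((2*p >= 8 or 4*pos = -2) -> (((2*p >= 16 and pos < -4) -> (p >= 2 and 7*pos > -3)) and ((not (2*p >= 16 and pos < -4)) -> (3*p >= pos + 2 and p < 3*pos - 19)))) and ((not (2*p >= 8 or 4*pos = -2)) -> (p >= 2 and p + 3*pos > 27))))


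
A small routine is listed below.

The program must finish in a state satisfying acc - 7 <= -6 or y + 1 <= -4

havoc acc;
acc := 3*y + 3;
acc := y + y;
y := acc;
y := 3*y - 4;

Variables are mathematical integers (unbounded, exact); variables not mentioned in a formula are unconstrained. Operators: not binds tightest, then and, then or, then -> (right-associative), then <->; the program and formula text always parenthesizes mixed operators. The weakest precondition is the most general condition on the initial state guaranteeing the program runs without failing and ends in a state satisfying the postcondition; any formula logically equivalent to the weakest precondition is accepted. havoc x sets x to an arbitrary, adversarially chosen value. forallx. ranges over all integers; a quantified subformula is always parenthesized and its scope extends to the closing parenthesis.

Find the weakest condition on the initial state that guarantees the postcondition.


Working backward. After the program, the postcondition acc - 7 <= -6 or y + 1 <= -4 must hold; in canonical form it is acc <= 1 or y <= -5.
Before y := 3*y - 4: acc <= 1 or 3*y <= -1
Before y := acc: acc <= 1 or 3*acc <= -1
Before acc := y + y: 2*y <= 1 or 6*y <= -1
Before acc := 3*y + 3: 2*y <= 1 or 6*y <= -1
Before havoc acc: 2*y <= 1 or 6*y <= -1
Answer: WP = 2*y <= 1 or 6*y <= -1


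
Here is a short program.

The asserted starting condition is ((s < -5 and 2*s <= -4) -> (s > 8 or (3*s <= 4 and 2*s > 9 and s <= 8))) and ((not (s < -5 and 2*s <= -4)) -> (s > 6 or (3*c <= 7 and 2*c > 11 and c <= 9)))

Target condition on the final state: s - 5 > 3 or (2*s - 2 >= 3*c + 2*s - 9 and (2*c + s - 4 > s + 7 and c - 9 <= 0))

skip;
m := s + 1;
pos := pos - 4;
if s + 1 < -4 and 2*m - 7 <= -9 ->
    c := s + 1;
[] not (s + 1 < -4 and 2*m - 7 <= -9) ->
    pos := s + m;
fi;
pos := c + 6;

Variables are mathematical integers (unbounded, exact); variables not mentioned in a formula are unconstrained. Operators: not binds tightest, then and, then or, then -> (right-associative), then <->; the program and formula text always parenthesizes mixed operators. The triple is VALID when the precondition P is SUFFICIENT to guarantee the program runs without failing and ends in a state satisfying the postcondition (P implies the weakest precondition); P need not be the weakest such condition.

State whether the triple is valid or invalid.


Working backward. After the program, the postcondition s - 5 > 3 or (2*s - 2 >= 3*c + 2*s - 9 and (2*c + s - 4 > s + 7 and c - 9 <= 0)) must hold; in canonical form it is s > 8 or (3*c <= 7 and 2*c > 11 and c <= 9).
Before pos := c + 6: s > 8 or (3*c <= 7 and 2*c > 11 and c <= 9)
Then branch requires s > 8 or (3*s <= 4 and 2*s > 9 and s <= 8); else branch requires s > 8 or (3*c <= 7 and 2*c > 11 and c <= 9).
Before the if: ((s < -5 and 2*m <= -2) -> (s > 8 or (3*s <= 4 and 2*s > 9 and s <= 8))) and ((not (s < -5 and 2*m <= -2)) -> (s > 8 or (3*c <= 7 and 2*c > 11 and c <= 9)))
Before pos := pos - 4: ((s < -5 and 2*m <= -2) -> (s > 8 or (3*s <= 4 and 2*s > 9 and s <= 8))) and ((not (s < -5 and 2*m <= -2)) -> (s > 8 or (3*c <= 7 and 2*c > 11 and c <= 9)))
Before m := s + 1: ((s < -5 and 2*s <= -4) -> (s > 8 or (3*s <= 4 and 2*s > 9 and s <= 8))) and ((not (s < -5 and 2*s <= -4)) -> (s > 8 or (3*c <= 7 and 2*c > 11 and c <= 9)))
Before skip: ((s < -5 and 2*s <= -4) -> (s > 8 or (3*s <= 4 and 2*s > 9 and s <= 8))) and ((not (s < -5 and 2*s <= -4)) -> (s > 8 or (3*c <= 7 and 2*c > 11 and c <= 9)))
The weakest precondition is ((s < -5 and 2*s <= -4) -> (s > 8 or (3*s <= 4 and 2*s > 9 and s <= 8))) and ((not (s < -5 and 2*s <= -4)) -> (s > 8 or (3*c <= 7 and 2*c > 11 and c <= 9))).
Check whether ((s < -5 and 2*s <= -4) -> (s > 8 or (3*s <= 4 and 2*s > 9 and s <= 8))) and ((not (s < -5 and 2*s <= -4)) -> (s > 6 or (3*c <= 7 and 2*c > 11 and c <= 9))) implies it.
Countermodel: at the initial state c = 10, s = 7, the precondition holds but the weakest precondition fails.
Answer: invalid


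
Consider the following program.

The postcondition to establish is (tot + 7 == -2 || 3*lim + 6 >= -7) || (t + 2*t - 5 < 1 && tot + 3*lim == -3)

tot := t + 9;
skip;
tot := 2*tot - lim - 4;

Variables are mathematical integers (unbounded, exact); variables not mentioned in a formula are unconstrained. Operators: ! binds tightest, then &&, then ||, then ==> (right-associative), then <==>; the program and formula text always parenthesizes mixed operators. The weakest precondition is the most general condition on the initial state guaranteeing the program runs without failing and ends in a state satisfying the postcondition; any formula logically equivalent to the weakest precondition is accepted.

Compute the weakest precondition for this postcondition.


Working backward. After the program, the postcondition (tot + 7 == -2 || 3*lim + 6 >= -7) || (t + 2*t - 5 < 1 && tot + 3*lim == -3) must hold; in canonical form it is tot == -9 || 3*lim >= -13 || (3*t < 6 && 3*lim + tot == -3).
Before tot := 2*tot - lim - 4: 2*tot == lim - 5 || 3*lim >= -13 || (3*t < 6 && 2*lim + 2*tot == 1)
Before skip: 2*tot == lim - 5 || 3*lim >= -13 || (3*t < 6 && 2*lim + 2*tot == 1)
Before tot := t + 9: 2*t == lim - 23 || 3*lim >= -13 || (3*t < 6 && 2*lim + 2*t == -17)
Answer: WP = 2*t == lim - 23 || 3*lim >= -13 || (3*t < 6 && 2*lim + 2*t == -17)


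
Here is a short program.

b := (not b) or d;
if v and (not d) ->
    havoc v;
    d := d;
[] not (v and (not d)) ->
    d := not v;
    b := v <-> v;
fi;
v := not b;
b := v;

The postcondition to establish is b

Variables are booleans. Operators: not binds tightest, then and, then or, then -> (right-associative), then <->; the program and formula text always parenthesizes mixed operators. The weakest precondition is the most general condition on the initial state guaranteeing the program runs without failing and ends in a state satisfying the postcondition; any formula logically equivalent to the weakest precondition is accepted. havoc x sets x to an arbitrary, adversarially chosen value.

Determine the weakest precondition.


Working backward. After the program, b must hold.
Before b := v: v
Before v := not b: not b
Then branch requires not b; else branch requires false.
Before the if: ((v and (not d)) -> (not b)) and v and (not d)
Before b := (not b) or d: ((v and (not d)) -> (not ((not b) or d))) and v and (not d)
Answer: WP = ((v and (not d)) -> (not ((not b) or d))) and v and (not d)


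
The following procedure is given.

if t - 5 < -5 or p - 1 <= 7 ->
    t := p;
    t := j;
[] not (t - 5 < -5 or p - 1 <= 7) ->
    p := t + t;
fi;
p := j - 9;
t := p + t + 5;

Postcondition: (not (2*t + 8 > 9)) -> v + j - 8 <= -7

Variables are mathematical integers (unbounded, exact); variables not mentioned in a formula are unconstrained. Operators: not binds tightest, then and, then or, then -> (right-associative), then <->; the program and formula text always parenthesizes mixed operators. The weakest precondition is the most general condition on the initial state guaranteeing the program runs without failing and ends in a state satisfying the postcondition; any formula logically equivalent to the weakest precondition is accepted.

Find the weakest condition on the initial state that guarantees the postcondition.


Working backward. After the program, the postcondition (not (2*t + 8 > 9)) -> v + j - 8 <= -7 must hold; in canonical form it is (not (2*t > 1)) -> j + v <= 1.
Before t := p + t + 5: (not (2*p + 2*t > -9)) -> j + v <= 1
Before p := j - 9: (not (2*j + 2*t > 9)) -> j + v <= 1
Then branch requires (not (4*j > 9)) -> j + v <= 1; else branch requires (not (2*j + 2*t > 9)) -> j + v <= 1.
Before the if: ((t < 0 or p <= 8) -> ((not (4*j > 9)) -> j + v <= 1)) and ((not (t < 0 or p <= 8)) -> ((not (2*j + 2*t > 9)) -> j + v <= 1))
Answer: WP = ((t < 0 or p <= 8) -> ((not (4*j > 9)) -> j + v <= 1)) and ((not (t < 0 or p <= 8)) -> ((not (2*j + 2*t > 9)) -> j + v <= 1))


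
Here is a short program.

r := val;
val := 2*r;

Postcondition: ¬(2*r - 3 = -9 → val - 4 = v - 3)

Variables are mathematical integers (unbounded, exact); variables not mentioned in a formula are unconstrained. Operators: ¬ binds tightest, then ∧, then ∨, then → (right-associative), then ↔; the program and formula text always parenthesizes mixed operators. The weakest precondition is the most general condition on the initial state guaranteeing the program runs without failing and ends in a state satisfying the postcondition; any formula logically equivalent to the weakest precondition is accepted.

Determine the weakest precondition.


Working backward. After the program, the postcondition ¬(2*r - 3 = -9 → val - 4 = v - 3) must hold; in canonical form it is ¬(2*r = -6 → val = v + 1).
Before val := 2*r: ¬(2*r = -6 → 2*r = v + 1)
Before r := val: ¬(2*val = -6 → 2*val = v + 1)
Answer: WP = ¬(2*val = -6 → 2*val = v + 1)


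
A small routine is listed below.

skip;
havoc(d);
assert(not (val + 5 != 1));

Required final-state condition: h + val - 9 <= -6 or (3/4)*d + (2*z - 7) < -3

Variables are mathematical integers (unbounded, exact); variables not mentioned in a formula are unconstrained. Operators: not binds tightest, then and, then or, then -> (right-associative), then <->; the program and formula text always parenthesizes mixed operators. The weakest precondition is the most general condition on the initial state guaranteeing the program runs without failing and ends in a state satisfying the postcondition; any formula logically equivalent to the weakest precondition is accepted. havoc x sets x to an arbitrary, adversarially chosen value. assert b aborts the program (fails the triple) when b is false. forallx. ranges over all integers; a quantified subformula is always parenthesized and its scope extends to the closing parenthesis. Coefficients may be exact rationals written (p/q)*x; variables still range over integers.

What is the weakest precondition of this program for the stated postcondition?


Working backward. After the program, the postcondition h + val - 9 <= -6 or (3/4)*d + (2*z - 7) < -3 must hold; in canonical form it is h + val <= 3 or (3/4)*d + 2*z < 4.
Before assert not (val + 5 != 1): (not (val != -4)) and (h + val <= 3 or (3/4)*d + 2*z < 4)
Before havoc d: forall d_1. ((not (val != -4)) and (h + val <= 3 or (3/4)*d_1 + 2*z < 4))
Before skip: forall d_1. ((not (val != -4)) and (h + val <= 3 or (3/4)*d_1 + 2*z < 4))
Answer: WP = forall d_1. ((not (val != -4)) and (h + val <= 3 or (3/4)*d_1 + 2*z < 4))


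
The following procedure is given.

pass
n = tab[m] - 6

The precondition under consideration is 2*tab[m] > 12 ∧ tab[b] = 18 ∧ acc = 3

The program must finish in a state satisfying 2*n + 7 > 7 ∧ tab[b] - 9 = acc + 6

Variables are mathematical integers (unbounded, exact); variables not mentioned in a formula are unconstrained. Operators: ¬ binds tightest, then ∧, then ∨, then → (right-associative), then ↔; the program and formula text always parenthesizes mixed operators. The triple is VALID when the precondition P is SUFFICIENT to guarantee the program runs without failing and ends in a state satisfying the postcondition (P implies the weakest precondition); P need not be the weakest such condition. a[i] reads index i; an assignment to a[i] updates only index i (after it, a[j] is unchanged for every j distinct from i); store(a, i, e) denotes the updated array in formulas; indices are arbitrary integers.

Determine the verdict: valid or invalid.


Working backward. After the program, the postcondition 2*n + 7 > 7 ∧ tab[b] - 9 = acc + 6 must hold; in canonical form it is 2*n > 0 ∧ tab[b] = acc + 15.
Before n := tab[m] - 6: 2*tab[m] > 12 ∧ tab[b] = acc + 15
Before skip: 2*tab[m] > 12 ∧ tab[b] = acc + 15
The weakest precondition is 2*tab[m] > 12 ∧ tab[b] = acc + 15.
Check whether 2*tab[m] > 12 ∧ tab[b] = 18 ∧ acc = 3 implies it.
Every state satisfying the precondition satisfies the weakest precondition: the implication holds.
Answer: valid


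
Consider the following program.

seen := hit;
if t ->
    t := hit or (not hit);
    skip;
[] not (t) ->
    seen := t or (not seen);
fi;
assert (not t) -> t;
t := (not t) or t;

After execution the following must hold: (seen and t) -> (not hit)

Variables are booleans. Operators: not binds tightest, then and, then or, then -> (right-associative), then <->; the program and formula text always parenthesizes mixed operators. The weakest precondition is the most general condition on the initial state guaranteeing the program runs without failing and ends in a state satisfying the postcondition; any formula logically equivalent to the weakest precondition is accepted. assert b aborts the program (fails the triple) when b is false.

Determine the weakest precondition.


Working backward. After the program, (seen and t) -> (not hit) must hold.
Before t := (not t) or t: seen -> (not hit)
Before assert (not t) -> t: ((not t) -> t) and (seen -> (not hit))
Then branch requires seen -> (not hit); else branch requires ((not t) -> t) and ((t or (not seen)) -> (not hit)).
Before the if: (t -> (seen -> (not hit))) and ((not t) -> (((not t) -> t) and ((t or (not seen)) -> (not hit))))
Before seen := hit: (t -> (hit -> (not hit))) and ((not t) -> (((not t) -> t) and ((t or (not hit)) -> (not hit))))
Answer: WP = (t -> (hit -> (not hit))) and ((not t) -> (((not t) -> t) and ((t or (not hit)) -> (not hit))))


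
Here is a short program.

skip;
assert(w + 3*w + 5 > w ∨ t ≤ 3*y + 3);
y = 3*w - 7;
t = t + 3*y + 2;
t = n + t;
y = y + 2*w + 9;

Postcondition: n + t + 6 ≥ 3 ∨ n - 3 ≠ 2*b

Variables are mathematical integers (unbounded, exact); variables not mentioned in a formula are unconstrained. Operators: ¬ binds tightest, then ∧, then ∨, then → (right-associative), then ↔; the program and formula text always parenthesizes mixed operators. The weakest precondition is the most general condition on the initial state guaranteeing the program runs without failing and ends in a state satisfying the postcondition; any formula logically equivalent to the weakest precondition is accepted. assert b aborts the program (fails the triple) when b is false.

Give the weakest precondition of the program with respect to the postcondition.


Working backward. After the program, the postcondition n + t + 6 ≥ 3 ∨ n - 3 ≠ 2*b must hold; in canonical form it is n + t ≥ -3 ∨ n ≠ 2*b + 3.
Before y := y + 2*w + 9: n + t ≥ -3 ∨ n ≠ 2*b + 3
Before t := n + t: 2*n + t ≥ -3 ∨ n ≠ 2*b + 3
Before t := t + 3*y + 2: 2*n + t + 3*y ≥ -5 ∨ n ≠ 2*b + 3
Before y := 3*w - 7: 2*n + t + 9*w ≥ 16 ∨ n ≠ 2*b + 3
Before assert w + 3*w + 5 > w ∨ t ≤ 3*y + 3: (3*w > -5 ∨ t ≤ 3*y + 3) ∧ (2*n + t + 9*w ≥ 16 ∨ n ≠ 2*b + 3)
Before skip: (3*w > -5 ∨ t ≤ 3*y + 3) ∧ (2*n + t + 9*w ≥ 16 ∨ n ≠ 2*b + 3)
Answer: WP = (3*w > -5 ∨ t ≤ 3*y + 3) ∧ (2*n + t + 9*w ≥ 16 ∨ n ≠ 2*b + 3)


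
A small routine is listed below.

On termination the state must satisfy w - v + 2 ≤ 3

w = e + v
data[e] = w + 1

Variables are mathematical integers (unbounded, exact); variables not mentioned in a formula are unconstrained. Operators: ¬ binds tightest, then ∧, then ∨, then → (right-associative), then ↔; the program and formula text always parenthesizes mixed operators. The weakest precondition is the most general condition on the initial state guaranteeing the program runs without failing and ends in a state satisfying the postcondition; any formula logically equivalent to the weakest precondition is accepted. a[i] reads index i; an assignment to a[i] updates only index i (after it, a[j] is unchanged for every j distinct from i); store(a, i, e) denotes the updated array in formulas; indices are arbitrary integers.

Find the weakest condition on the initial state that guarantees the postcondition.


Working backward. After the program, the postcondition w - v + 2 ≤ 3 must hold; in canonical form it is w ≤ v + 1.
Before data[e] := w + 1: w ≤ v + 1
Before w := e + v: e ≤ 1
Answer: WP = e ≤ 1


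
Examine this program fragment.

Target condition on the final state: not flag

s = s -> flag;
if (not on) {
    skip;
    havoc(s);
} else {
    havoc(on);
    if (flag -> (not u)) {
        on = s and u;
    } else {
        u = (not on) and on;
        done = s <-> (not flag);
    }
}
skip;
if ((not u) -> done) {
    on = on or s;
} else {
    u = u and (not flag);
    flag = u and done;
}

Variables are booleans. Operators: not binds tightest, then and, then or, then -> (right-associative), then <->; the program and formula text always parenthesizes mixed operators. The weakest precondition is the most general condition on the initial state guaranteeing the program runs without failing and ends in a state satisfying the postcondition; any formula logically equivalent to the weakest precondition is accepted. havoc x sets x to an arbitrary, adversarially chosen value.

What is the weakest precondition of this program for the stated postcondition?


Working backward. After the program, not flag must hold.
Then branch requires not flag; else branch requires not (u and (not flag) and done).
Before the if: (((not u) -> done) -> (not flag)) and ((not ((not u) -> done)) -> (not (u and (not flag) and done)))
Before skip: (((not u) -> done) -> (not flag)) and ((not ((not u) -> done)) -> (not (u and (not flag) and done)))
Then branch requires (((not u) -> done) -> (not flag)) and ((not ((not u) -> done)) -> (not (u and (not flag) and done))); else branch requires ((flag -> (not u)) -> ((((not u) -> done) -> (not flag)) and ((not ((not u) -> done)) -> (not (u and (not flag) and done))))) and ((not (flag -> (not u))) -> ((s <-> (not flag)) -> (not flag))).
Before the if: ((not on) -> ((((not u) -> done) -> (not flag)) and ((not ((not u) -> done)) -> (not (u and (not flag) and done))))) and (on -> (((flag -> (not u)) -> ((((not u) -> done) -> (not flag)) and ((not ((not u) -> done)) -> (not (u and (not flag) and done))))) and ((not (flag -> (not u))) -> ((s <-> (not flag)) -> (not flag)))))
Before s := s -> flag: ((not on) -> ((((not u) -> done) -> (not flag)) and ((not ((not u) -> done)) -> (not (u and (not flag) and done))))) and (on -> (((flag -> (not u)) -> ((((not u) -> done) -> (not flag)) and ((not ((not u) -> done)) -> (not (u and (not flag) and done))))) and ((not (flag -> (not u))) -> (((s -> flag) <-> (not flag)) -> (not flag)))))
Answer: WP = ((not on) -> ((((not u) -> done) -> (not flag)) and ((not ((not u) -> done)) -> (not (u and (not flag) and done))))) and (on -> (((flag -> (not u)) -> ((((not u) -> done) -> (not flag)) and ((not ((not u) -> done)) -> (not (u and (not flag) and done))))) and ((not (flag -> (not u))) -> (((s -> flag) <-> (not flag)) -> (not flag)))))


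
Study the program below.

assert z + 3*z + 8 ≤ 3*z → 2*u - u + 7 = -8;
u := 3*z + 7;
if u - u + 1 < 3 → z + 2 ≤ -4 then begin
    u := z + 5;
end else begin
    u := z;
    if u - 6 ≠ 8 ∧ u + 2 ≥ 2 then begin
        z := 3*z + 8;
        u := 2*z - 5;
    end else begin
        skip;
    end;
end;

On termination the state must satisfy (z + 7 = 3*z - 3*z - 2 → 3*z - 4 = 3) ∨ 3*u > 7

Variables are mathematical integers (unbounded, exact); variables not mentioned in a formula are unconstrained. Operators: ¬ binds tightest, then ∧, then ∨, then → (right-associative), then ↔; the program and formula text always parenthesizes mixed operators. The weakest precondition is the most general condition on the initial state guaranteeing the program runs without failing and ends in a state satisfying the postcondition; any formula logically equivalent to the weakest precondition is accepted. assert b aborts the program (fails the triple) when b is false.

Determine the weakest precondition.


Working backward. After the program, the postcondition (z + 7 = 3*z - 3*z - 2 → 3*z - 4 = 3) ∨ 3*u > 7 must hold; in canonical form it is (z = -9 → 3*z = 7) ∨ 3*u > 7.
Then branch requires (z = -9 → 3*z = 7) ∨ 3*z > -8; else branch requires ((z ≠ 14 ∧ z ≥ 0) → ((3*z = -17 → 9*z = -17) ∨ 18*z > -26)) ∧ ((¬(z ≠ 14 ∧ z ≥ 0)) → ((z = -9 → 3*z = 7) ∨ 3*z > 7)).
Before the if: (z ≤ -6 → ((z = -9 → 3*z = 7) ∨ 3*z > -8)) ∧ ((¬(z ≤ -6)) → (((z ≠ 14 ∧ z ≥ 0) → ((3*z = -17 → 9*z = -17) ∨ 18*z > -26)) ∧ ((¬(z ≠ 14 ∧ z ≥ 0)) → ((z = -9 → 3*z = 7) ∨ 3*z > 7))))
Before u := 3*z + 7: (z ≤ -6 → ((z = -9 → 3*z = 7) ∨ 3*z > -8)) ∧ ((¬(z ≤ -6)) → (((z ≠ 14 ∧ z ≥ 0) → ((3*z = -17 → 9*z = -17) ∨ 18*z > -26)) ∧ ((¬(z ≠ 14 ∧ z ≥ 0)) → ((z = -9 → 3*z = 7) ∨ 3*z > 7))))
Before assert z + 3*z + 8 ≤ 3*z → 2*u - u + 7 = -8: (z ≤ -8 → u = -15) ∧ (z ≤ -6 → ((z = -9 → 3*z = 7) ∨ 3*z > -8)) ∧ ((¬(z ≤ -6)) → (((z ≠ 14 ∧ z ≥ 0) → ((3*z = -17 → 9*z = -17) ∨ 18*z > -26)) ∧ ((¬(z ≠ 14 ∧ z ≥ 0)) → ((z = -9 → 3*z = 7) ∨ 3*z > 7))))
Answer: WP = (z ≤ -8 → u = -15) ∧ (z ≤ -6 → ((z = -9 → 3*z = 7) ∨ 3*z > -8)) ∧ ((¬(z ≤ -6)) → (((z ≠ 14 ∧ z ≥ 0) → ((3*z = -17 → 9*z = -17) ∨ 18*z > -26)) ∧ ((¬(z ≠ 14 ∧ z ≥ 0)) → ((z = -9 → 3*z = 7) ∨ 3*z > 7))))


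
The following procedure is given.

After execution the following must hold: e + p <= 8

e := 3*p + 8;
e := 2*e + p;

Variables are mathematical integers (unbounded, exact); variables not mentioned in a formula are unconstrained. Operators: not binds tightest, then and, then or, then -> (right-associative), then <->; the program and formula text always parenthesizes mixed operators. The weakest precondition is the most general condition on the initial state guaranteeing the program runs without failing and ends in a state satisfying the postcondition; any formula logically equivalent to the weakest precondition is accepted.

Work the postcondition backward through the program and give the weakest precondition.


Working backward. After the program, e + p <= 8 must hold.
Before e := 2*e + p: 2*e + 2*p <= 8
Before e := 3*p + 8: 8*p <= -8
Answer: WP = 8*p <= -8


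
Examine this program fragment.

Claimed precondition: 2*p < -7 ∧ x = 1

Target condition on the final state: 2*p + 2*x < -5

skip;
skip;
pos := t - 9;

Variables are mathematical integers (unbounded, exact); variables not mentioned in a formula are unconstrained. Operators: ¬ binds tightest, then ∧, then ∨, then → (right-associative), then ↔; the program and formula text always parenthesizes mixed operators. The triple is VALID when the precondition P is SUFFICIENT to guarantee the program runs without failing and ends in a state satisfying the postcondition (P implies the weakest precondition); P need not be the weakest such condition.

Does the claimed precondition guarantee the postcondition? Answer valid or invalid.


Working backward. After the program, 2*p + 2*x < -5 must hold.
Before pos := t - 9: 2*p + 2*x < -5
Before skip: 2*p + 2*x < -5
Before skip: 2*p + 2*x < -5
The weakest precondition is 2*p + 2*x < -5.
Check whether 2*p < -7 ∧ x = 1 implies it.
Every state satisfying the precondition satisfies the weakest precondition: the implication holds.
Answer: valid


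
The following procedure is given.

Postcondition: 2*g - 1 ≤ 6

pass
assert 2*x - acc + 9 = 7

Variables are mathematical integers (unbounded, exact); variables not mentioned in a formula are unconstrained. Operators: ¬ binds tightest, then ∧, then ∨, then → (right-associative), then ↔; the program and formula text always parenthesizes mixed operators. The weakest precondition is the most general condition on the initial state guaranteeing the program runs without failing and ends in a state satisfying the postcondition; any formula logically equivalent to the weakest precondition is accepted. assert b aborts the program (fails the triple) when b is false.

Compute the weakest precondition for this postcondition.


Working backward. After the program, the postcondition 2*g - 1 ≤ 6 must hold; in canonical form it is 2*g ≤ 7.
Before assert 2*x - acc + 9 = 7: 2*x = acc - 2 ∧ 2*g ≤ 7
Before skip: 2*x = acc - 2 ∧ 2*g ≤ 7
Answer: WP = 2*x = acc - 2 ∧ 2*g ≤ 7


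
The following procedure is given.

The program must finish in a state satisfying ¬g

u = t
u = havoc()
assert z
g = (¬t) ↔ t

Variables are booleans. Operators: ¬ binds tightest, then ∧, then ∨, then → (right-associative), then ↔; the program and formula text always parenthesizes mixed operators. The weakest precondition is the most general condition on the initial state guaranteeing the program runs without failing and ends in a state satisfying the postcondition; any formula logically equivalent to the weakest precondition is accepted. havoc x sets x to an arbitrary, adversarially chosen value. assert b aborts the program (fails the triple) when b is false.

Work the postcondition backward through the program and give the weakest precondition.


Working backward. After the program, ¬g must hold.
Before g := (¬t) ↔ t: ¬((¬t) ↔ t)
Before assert z: z ∧ (¬((¬t) ↔ t))
Before havoc u: z ∧ (¬((¬t) ↔ t))
Before u := t: z ∧ (¬((¬t) ↔ t))
Answer: WP = z ∧ (¬((¬t) ↔ t))


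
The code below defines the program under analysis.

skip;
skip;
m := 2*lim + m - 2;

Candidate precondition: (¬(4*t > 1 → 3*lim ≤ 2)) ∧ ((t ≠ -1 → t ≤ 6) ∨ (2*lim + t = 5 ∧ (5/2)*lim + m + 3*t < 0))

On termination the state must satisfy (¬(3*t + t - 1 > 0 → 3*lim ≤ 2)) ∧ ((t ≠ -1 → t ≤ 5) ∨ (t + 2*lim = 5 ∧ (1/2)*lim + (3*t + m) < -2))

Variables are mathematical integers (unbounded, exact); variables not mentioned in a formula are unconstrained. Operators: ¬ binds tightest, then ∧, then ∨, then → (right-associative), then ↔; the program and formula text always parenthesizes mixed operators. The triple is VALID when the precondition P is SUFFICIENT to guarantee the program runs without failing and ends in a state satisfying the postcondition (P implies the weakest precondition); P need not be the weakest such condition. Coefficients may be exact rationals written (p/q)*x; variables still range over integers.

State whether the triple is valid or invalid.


Working backward. After the program, the postcondition (¬(3*t + t - 1 > 0 → 3*lim ≤ 2)) ∧ ((t ≠ -1 → t ≤ 5) ∨ (t + 2*lim = 5 ∧ (1/2)*lim + (3*t + m) < -2)) must hold; in canonical form it is (¬(4*t > 1 → 3*lim ≤ 2)) ∧ ((t ≠ -1 → t ≤ 5) ∨ (2*lim + t = 5 ∧ (1/2)*lim + m + 3*t < -2)).
Before m := 2*lim + m - 2: (¬(4*t > 1 → 3*lim ≤ 2)) ∧ ((t ≠ -1 → t ≤ 5) ∨ (2*lim + t = 5 ∧ (5/2)*lim + m + 3*t < 0))
Before skip: (¬(4*t > 1 → 3*lim ≤ 2)) ∧ ((t ≠ -1 → t ≤ 5) ∨ (2*lim + t = 5 ∧ (5/2)*lim + m + 3*t < 0))
Before skip: (¬(4*t > 1 → 3*lim ≤ 2)) ∧ ((t ≠ -1 → t ≤ 5) ∨ (2*lim + t = 5 ∧ (5/2)*lim + m + 3*t < 0))
The weakest precondition is (¬(4*t > 1 → 3*lim ≤ 2)) ∧ ((t ≠ -1 → t ≤ 5) ∨ (2*lim + t = 5 ∧ (5/2)*lim + m + 3*t < 0)).
Check whether (¬(4*t > 1 → 3*lim ≤ 2)) ∧ ((t ≠ -1 → t ≤ 6) ∨ (2*lim + t = 5 ∧ (5/2)*lim + m + 3*t < 0)) implies it.
Countermodel: at the initial state lim = 1, m = 0, t = 6, the precondition holds but the weakest precondition fails.
Answer: invalid


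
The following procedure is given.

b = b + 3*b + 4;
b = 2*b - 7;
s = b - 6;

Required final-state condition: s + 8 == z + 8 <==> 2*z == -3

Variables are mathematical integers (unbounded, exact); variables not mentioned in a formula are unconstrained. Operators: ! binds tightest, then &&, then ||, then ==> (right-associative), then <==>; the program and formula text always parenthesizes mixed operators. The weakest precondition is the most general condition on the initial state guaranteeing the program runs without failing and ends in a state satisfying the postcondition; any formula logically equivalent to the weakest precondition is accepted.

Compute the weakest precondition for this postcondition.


Working backward. After the program, the postcondition s + 8 == z + 8 <==> 2*z == -3 must hold; in canonical form it is s == z <==> 2*z == -3.
Before s := b - 6: b == z + 6 <==> 2*z == -3
Before b := 2*b - 7: 2*b == z + 13 <==> 2*z == -3
Before b := b + 3*b + 4: 8*b == z + 5 <==> 2*z == -3
Answer: WP = 8*b == z + 5 <==> 2*z == -3


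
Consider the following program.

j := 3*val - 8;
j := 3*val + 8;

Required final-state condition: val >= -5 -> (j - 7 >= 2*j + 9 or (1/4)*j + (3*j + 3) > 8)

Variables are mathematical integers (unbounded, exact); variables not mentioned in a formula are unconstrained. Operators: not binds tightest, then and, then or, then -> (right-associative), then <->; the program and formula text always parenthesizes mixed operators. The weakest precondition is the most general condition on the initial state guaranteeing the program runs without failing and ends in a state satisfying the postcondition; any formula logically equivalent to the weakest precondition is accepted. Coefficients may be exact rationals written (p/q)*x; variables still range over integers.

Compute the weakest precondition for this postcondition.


Working backward. After the program, the postcondition val >= -5 -> (j - 7 >= 2*j + 9 or (1/4)*j + (3*j + 3) > 8) must hold; in canonical form it is val >= -5 -> (j <= -16 or (13/4)*j > 5).
Before j := 3*val + 8: val >= -5 -> (3*val <= -24 or (39/4)*val > -21)
Before j := 3*val - 8: val >= -5 -> (3*val <= -24 or (39/4)*val > -21)
Answer: WP = val >= -5 -> (3*val <= -24 or (39/4)*val > -21)


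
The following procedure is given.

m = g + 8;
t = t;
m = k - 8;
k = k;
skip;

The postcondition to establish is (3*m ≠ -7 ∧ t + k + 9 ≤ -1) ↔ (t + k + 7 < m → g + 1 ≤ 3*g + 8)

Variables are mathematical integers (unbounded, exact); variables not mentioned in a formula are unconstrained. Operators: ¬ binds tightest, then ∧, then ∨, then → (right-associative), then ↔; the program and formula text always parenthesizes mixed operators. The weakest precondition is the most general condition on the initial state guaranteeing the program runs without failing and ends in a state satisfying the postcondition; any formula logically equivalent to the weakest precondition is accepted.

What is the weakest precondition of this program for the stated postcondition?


Working backward. After the program, the postcondition (3*m ≠ -7 ∧ t + k + 9 ≤ -1) ↔ (t + k + 7 < m → g + 1 ≤ 3*g + 8) must hold; in canonical form it is (3*m ≠ -7 ∧ k + t ≤ -10) ↔ (k + t < m - 7 → 2*g ≥ -7).
Before skip: (3*m ≠ -7 ∧ k + t ≤ -10) ↔ (k + t < m - 7 → 2*g ≥ -7)
Before k := k: (3*m ≠ -7 ∧ k + t ≤ -10) ↔ (k + t < m - 7 → 2*g ≥ -7)
Before m := k - 8: (3*k ≠ 17 ∧ k + t ≤ -10) ↔ (t < -15 → 2*g ≥ -7)
Before t := t: (3*k ≠ 17 ∧ k + t ≤ -10) ↔ (t < -15 → 2*g ≥ -7)
Before m := g + 8: (3*k ≠ 17 ∧ k + t ≤ -10) ↔ (t < -15 → 2*g ≥ -7)
Answer: WP = (3*k ≠ 17 ∧ k + t ≤ -10) ↔ (t < -15 → 2*g ≥ -7)


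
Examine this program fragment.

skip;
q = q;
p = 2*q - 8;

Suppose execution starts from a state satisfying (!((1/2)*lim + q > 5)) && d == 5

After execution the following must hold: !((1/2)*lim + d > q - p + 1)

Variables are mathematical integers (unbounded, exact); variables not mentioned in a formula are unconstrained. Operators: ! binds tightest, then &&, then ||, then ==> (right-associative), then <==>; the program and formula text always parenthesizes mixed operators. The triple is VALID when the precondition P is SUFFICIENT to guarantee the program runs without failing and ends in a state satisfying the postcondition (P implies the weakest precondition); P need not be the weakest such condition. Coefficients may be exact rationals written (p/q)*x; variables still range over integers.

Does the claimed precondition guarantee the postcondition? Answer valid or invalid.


Working backward. After the program, the postcondition !((1/2)*lim + d > q - p + 1) must hold; in canonical form it is !(d + (1/2)*lim + p > q + 1).
Before p := 2*q - 8: !(d + (1/2)*lim + q > 9)
Before q := q: !(d + (1/2)*lim + q > 9)
Before skip: !(d + (1/2)*lim + q > 9)
The weakest precondition is !(d + (1/2)*lim + q > 9).
Check whether (!((1/2)*lim + q > 5)) && d == 5 implies it.
Countermodel: at the initial state d = 5, lim = 9, q = 0, the precondition holds but the weakest precondition fails.
Answer: invalid


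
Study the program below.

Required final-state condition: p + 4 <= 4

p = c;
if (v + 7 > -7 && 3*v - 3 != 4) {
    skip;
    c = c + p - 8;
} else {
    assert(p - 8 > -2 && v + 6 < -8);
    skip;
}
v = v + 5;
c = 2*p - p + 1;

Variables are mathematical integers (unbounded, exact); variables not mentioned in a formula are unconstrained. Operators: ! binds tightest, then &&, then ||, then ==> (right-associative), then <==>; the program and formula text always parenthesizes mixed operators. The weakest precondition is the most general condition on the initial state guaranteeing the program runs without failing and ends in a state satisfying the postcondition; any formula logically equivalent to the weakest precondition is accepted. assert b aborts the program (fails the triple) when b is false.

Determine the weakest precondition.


Working backward. After the program, the postcondition p + 4 <= 4 must hold; in canonical form it is p <= 0.
Before c := 2*p - p + 1: p <= 0
Before v := v + 5: p <= 0
Then branch requires p <= 0; else branch requires p > 6 && v < -14 && p <= 0.
Before the if: ((v > -14 && 3*v != 7) ==> p <= 0) && ((!(v > -14 && 3*v != 7)) ==> (p > 6 && v < -14 && p <= 0))
Before p := c: ((v > -14 && 3*v != 7) ==> c <= 0) && ((!(v > -14 && 3*v != 7)) ==> (c > 6 && v < -14 && c <= 0))
Answer: WP = ((v > -14 && 3*v != 7) ==> c <= 0) && ((!(v > -14 && 3*v != 7)) ==> (c > 6 && v < -14 && c <= 0))


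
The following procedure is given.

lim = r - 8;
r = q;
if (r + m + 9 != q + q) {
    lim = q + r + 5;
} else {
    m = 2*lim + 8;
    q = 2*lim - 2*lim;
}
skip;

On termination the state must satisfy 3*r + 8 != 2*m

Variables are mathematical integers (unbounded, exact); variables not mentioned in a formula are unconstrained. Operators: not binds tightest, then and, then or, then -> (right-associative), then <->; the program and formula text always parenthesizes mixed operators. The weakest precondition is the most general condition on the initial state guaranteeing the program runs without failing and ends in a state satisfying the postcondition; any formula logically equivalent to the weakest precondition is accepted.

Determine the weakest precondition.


Working backward. After the program, the postcondition 3*r + 8 != 2*m must hold; in canonical form it is 3*r != 2*m - 8.
Before skip: 3*r != 2*m - 8
Then branch requires 3*r != 2*m - 8; else branch requires 3*r != 4*lim + 8.
Before the if: (m + r != 2*q - 9 -> 3*r != 2*m - 8) and ((not (m + r != 2*q - 9)) -> 3*r != 4*lim + 8)
Before r := q: (m != q - 9 -> 3*q != 2*m - 8) and ((not (m != q - 9)) -> 3*q != 4*lim + 8)
Before lim := r - 8: (m != q - 9 -> 3*q != 2*m - 8) and ((not (m != q - 9)) -> 3*q != 4*r - 24)
Answer: WP = (m != q - 9 -> 3*q != 2*m - 8) and ((not (m != q - 9)) -> 3*q != 4*r - 24)
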